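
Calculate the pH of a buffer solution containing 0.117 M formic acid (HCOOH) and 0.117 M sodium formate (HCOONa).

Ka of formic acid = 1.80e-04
pH = 3.74

pKa = -log(1.80e-04) = 3.74. pH = pKa + log([A⁻]/[HA]) = 3.74 + log(0.117/0.117)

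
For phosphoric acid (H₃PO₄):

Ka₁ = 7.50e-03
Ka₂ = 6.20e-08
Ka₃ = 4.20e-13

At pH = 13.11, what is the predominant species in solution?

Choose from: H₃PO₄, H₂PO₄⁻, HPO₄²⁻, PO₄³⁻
PO₄³⁻

pKa1 = 2.12, pKa2 = 7.21, pKa3 = 12.38. Each pKa is the crossover between adjacent species; pH = 13.11 lies in the region where PO₄³⁻ predominates.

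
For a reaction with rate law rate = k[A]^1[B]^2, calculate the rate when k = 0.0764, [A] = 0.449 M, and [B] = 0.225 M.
0.001737 M/s

rate = k·[A]^1·[B]^2 = 0.0764·(0.449)^1·(0.225)^2 = 0.0764·0.449·0.050625 = 0.001737 M/s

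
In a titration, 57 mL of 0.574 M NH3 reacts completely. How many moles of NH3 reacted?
Moles = Molarity × Volume (L)
Moles = 0.574 M × 0.057 L = 0.03272 mol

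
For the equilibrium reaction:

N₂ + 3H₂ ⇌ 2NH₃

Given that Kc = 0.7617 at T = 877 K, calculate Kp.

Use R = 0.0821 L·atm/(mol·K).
K_p = 1.47e-04

Δn = (moles gaseous products) − (moles gaseous reactants) = -2
T = 877 K; RT = 0.0821 × 877 = 72.0017
Kp = Kc·(RT)^Δn = 0.7617 × (72.0017)^-2 = 0.7617 × 0.000192892 = 1.47e-04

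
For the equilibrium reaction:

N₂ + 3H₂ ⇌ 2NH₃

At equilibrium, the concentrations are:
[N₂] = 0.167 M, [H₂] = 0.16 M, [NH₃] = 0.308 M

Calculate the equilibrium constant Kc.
K_c = 1.39e+02

Kc = ([NH₃]^2) / ([N₂] × [H₂]^3)
   = ((0.308)^2) / ((0.167)·(0.16)^3)
   = 0.094864 / 0.00068403 = 1.39e+02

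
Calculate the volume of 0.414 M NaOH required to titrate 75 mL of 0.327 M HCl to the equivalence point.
V_{base} = 59.2 mL

At equivalence: moles acid = moles base.
moles HCl = 0.327 M × 0.075 L = 0.024525 mol
V_NaOH = 0.024525 mol ÷ 0.414 M = 0.05924 L = 59.2 mL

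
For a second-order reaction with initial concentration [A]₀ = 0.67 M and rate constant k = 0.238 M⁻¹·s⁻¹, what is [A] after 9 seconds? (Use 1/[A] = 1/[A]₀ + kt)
0.2751 M

1/[A] = 1/[A]₀ + k·t = 1/0.67 + (0.238)·(9) = 1.4925 + 2.1420 = 3.6345
[A] = 1/3.6345 = 0.2751 M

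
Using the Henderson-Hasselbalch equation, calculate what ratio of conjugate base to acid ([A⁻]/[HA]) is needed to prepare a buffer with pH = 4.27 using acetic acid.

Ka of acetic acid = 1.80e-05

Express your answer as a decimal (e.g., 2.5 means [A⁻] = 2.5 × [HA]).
[A⁻]/[HA] = 0.335

pKa = −log(1.80e-05) = 4.7447. pH = pKa + log([A⁻]/[HA]). 4.27 = 4.7447 + log(ratio). log(ratio) = 4.27 − 4.7447 = -0.4747. ratio = 10^(-0.4747) = 0.335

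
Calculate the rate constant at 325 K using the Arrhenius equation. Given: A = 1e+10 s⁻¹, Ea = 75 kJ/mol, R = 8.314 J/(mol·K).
8.82e-03 s⁻¹

k = A·exp(-Ea/(R·T)) = 1e+10·exp(-75000/(8.314·325)) = 1e+10·exp(-27.7567) = 1e+10·8.8190e-13 = 8.82e-03 s⁻¹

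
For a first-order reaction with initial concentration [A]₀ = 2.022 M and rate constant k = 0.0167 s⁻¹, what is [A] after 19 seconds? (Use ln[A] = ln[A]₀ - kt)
1.4722 M

ln[A] = ln[A]₀ - k·t = ln(2.022) - (0.0167)·(19) = 0.7041 - 0.3173 = 0.3868
[A] = e^(0.3868) = 1.4722 M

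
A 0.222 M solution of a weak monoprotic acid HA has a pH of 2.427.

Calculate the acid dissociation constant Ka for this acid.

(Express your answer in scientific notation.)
K_a = 6.41e-05

[H⁺] = 10^(−pH) = 10^(−2.427) = 3.741e-03 M. For HA ⇌ H⁺ + A⁻, Ka = x²/(C − x) = (3.741e-03)²/(0.222 − 3.741e-03) = 6.41e-05.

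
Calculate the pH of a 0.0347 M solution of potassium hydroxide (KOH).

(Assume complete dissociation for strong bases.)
pH = 12.54

[OH⁻] = 0.0347 M for strong base. pOH = -log[OH⁻] = 1.46, pH = 14 - pOH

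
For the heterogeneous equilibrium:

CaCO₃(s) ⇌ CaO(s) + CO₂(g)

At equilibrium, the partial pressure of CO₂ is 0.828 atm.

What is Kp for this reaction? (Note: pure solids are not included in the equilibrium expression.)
K_p = 0.828

Solids (CaCO₃, CaO) have activity 1 and are excluded.
Kp = P(CO₂) = 0.828.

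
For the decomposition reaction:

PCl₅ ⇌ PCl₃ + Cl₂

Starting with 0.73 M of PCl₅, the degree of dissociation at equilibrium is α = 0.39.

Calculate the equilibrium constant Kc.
K_c = 0.1820

x = α·[A]₀ = 0.39 × 0.73 = 0.2847 M dissociated.
At eq: [PCl₅] = 0.73 − 0.2847 = 0.4453 M; [PCl₃] = [Cl₂] = x = 0.2847 M.
Kc = [PCl₃][Cl₂]/[PCl₅] = (0.2847)²/0.4453 = 0.182.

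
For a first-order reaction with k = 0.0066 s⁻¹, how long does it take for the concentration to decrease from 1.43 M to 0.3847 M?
198.93 s

From ln[A] = ln[A]₀ - k·t: t = ln([A]₀/[A])/k = ln(1.43/0.3847)/0.0066 = ln(3.7172)/0.0066 = 1.3130/0.0066 = 198.93 s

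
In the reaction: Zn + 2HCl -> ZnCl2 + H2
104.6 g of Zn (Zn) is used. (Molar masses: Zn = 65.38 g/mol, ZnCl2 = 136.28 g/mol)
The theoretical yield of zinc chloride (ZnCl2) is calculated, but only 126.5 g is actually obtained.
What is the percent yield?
Moles of Zn = 104.6 g ÷ 65.38 g/mol = 1.59988 mol
Mole ratio: 1 mol ZnCl2 / 1 mol Zn
Moles of ZnCl2 = 1.59988 × (1/1) = 1.59988 mol
Theoretical yield = 1.59988 mol × 136.28 g/mol = 218.03 g
Actual yield = 126.5 g
Percent yield = (126.5 / 218.03) × 100% = 58.0%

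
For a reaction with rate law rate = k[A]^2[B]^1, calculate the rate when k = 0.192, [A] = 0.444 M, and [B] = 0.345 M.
0.01306 M/s

rate = k·[A]^2·[B]^1 = 0.192·(0.444)^2·(0.345)^1 = 0.192·0.197136·0.345 = 0.01306 M/s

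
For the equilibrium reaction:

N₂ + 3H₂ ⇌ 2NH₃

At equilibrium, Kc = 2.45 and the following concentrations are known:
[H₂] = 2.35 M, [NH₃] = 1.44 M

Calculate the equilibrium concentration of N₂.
[N₂] = 0.0652 M

Kc = ([NH₃]^2) / ([N₂] × [H₂]^3) = 2.45
[N₂]^1 = (product terms)/(Kc · other reactant terms) = 2.0736 / (2.45 · 12.978) = 0.065216
[N₂] = 0.0652 M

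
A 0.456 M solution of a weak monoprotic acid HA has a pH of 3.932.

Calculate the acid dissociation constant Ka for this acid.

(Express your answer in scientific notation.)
K_a = 3.00e-08

[H⁺] = 10^(−pH) = 10^(−3.932) = 1.169e-04 M. For HA ⇌ H⁺ + A⁻, Ka = x²/(C − x) = (1.169e-04)²/(0.456 − 1.169e-04) = 3.00e-08.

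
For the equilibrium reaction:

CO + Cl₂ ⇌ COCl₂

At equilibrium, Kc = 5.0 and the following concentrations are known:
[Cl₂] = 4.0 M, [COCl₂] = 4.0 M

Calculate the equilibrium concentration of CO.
[CO] = 0.2000 M

Kc = ([COCl₂]) / ([CO] × [Cl₂]) = 5.0
[CO]^1 = (product terms)/(Kc · other reactant terms) = 4 / (5.0 · 4) = 0.2
[CO] = 0.2000 M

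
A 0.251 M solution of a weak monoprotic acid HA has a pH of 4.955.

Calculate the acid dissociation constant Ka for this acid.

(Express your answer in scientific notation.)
K_a = 4.90e-10

[H⁺] = 10^(−pH) = 10^(−4.955) = 1.109e-05 M. For HA ⇌ H⁺ + A⁻, Ka = x²/(C − x) = (1.109e-05)²/(0.251 − 1.109e-05) = 4.90e-10.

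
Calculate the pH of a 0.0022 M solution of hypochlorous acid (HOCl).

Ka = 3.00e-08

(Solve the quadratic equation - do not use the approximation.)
pH = 5.09

x² + Ka×x - Ka×C = 0. Using quadratic formula: [H⁺] = 8.1091e-06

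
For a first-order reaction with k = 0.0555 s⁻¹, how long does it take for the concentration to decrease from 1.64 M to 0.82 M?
12.49 s

From ln[A] = ln[A]₀ - k·t: t = ln([A]₀/[A])/k = ln(1.64/0.82)/0.0555 = ln(2.0000)/0.0555 = 0.6931/0.0555 = 12.49 s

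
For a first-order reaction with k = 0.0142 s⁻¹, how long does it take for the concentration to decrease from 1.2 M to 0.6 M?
48.81 s

From ln[A] = ln[A]₀ - k·t: t = ln([A]₀/[A])/k = ln(1.2/0.6)/0.0142 = ln(2.0000)/0.0142 = 0.6931/0.0142 = 48.81 s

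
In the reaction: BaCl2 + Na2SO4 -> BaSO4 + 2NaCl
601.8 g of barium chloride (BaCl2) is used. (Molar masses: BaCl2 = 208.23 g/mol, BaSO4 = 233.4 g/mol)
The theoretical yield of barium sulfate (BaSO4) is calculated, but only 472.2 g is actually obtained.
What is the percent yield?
Moles of BaCl2 = 601.8 g ÷ 208.23 g/mol = 2.89007 mol
Mole ratio: 1 mol BaSO4 / 1 mol BaCl2
Moles of BaSO4 = 2.89007 × (1/1) = 2.89007 mol
Theoretical yield = 2.89007 mol × 233.4 g/mol = 674.54 g
Actual yield = 472.2 g
Percent yield = (472.2 / 674.54) × 100% = 70.0%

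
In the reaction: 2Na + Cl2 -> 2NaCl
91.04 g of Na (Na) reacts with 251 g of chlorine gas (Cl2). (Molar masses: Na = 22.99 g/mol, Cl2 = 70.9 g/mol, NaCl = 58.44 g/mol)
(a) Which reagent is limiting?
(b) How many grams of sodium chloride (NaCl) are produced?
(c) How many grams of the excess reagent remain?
(a) Na, (b) 231.4 g, (c) 110.6 g

Moles of Na = 91.04 g ÷ 22.99 g/mol = 3.95998 mol
Moles of Cl2 = 251 g ÷ 70.9 g/mol = 3.5402 mol
Moles ÷ coefficient: Na: 3.95998/2 = 1.98, Cl2: 3.5402/1 = 3.54
(a) Na has the smaller value, so Na is the limiting reagent.
(b) Moles of NaCl = 3.95998 mol Na × (2/2) = 3.95998 mol; mass = 3.95998 mol × 58.44 g/mol = 231.4 g
(c) Cl2 consumed = 3.95998 × (1/2) = 1.97999 mol; remaining = 3.5402 − 1.97999 = 1.56021 mol; mass = 1.56021 mol × 70.9 g/mol = 110.6 g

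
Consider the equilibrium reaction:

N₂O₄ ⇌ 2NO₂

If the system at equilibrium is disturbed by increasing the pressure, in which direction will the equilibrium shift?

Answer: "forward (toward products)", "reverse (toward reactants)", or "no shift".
reverse (toward reactants)

Apply Le Chatelier's principle: system shifts to counteract the change.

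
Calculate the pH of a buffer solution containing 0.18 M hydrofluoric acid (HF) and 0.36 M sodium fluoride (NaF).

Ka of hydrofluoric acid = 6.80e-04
pH = 3.47

pKa = -log(6.80e-04) = 3.17. pH = pKa + log([A⁻]/[HA]) = 3.17 + log(0.36/0.18)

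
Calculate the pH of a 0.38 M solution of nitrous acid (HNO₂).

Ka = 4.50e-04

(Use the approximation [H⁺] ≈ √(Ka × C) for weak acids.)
pH = 1.88

[H⁺] = √(Ka × C) = √(4.50e-04 × 0.38) = 1.3077e-02. pH = -log(1.3077e-02)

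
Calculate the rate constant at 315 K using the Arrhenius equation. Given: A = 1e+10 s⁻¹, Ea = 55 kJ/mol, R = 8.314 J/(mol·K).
7.57e+00 s⁻¹

k = A·exp(-Ea/(R·T)) = 1e+10·exp(-55000/(8.314·315)) = 1e+10·exp(-21.0011) = 1e+10·7.5742e-10 = 7.57e+00 s⁻¹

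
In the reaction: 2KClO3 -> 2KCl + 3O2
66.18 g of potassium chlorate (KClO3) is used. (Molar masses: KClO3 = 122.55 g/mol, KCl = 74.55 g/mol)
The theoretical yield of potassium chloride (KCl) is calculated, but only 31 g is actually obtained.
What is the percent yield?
Moles of KClO3 = 66.18 g ÷ 122.55 g/mol = 0.540024 mol
Mole ratio: 2 mol KCl / 2 mol KClO3
Moles of KCl = 0.540024 × (2/2) = 0.540024 mol
Theoretical yield = 0.540024 mol × 74.55 g/mol = 40.259 g
Actual yield = 31 g
Percent yield = (31 / 40.259) × 100% = 77.0%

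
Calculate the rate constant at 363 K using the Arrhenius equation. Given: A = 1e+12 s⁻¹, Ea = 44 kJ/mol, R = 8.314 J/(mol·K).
4.66e+05 s⁻¹

k = A·exp(-Ea/(R·T)) = 1e+12·exp(-44000/(8.314·363)) = 1e+12·exp(-14.5793) = 1e+12·4.6591e-07 = 4.66e+05 s⁻¹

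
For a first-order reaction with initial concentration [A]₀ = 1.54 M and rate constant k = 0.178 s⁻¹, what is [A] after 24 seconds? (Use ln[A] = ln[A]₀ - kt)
0.0215 M

ln[A] = ln[A]₀ - k·t = ln(1.54) - (0.178)·(24) = 0.4318 - 4.2720 = -3.8402
[A] = e^(-3.8402) = 0.0215 M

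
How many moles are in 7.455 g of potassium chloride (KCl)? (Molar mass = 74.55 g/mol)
Moles = 7.455 g ÷ 74.55 g/mol = 0.1 mol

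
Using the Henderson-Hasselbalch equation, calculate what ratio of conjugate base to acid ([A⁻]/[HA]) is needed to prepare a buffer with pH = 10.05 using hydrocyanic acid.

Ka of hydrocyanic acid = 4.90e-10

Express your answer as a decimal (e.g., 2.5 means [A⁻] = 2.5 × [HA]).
[A⁻]/[HA] = 5.498

pKa = −log(4.90e-10) = 9.3098. pH = pKa + log([A⁻]/[HA]). 10.05 = 9.3098 + log(ratio). log(ratio) = 10.05 − 9.3098 = 0.7402. ratio = 10^(0.7402) = 5.498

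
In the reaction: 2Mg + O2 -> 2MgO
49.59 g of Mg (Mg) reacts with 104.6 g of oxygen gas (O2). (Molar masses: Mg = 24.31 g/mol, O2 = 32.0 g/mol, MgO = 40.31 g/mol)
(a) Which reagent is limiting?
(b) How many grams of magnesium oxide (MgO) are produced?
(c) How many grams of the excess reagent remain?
(a) Mg, (b) 82.23 g, (c) 71.96 g

Moles of Mg = 49.59 g ÷ 24.31 g/mol = 2.0399 mol
Moles of O2 = 104.6 g ÷ 32.0 g/mol = 3.26875 mol
Moles ÷ coefficient: Mg: 2.0399/2 = 1.02, O2: 3.26875/1 = 3.269
(a) Mg has the smaller value, so Mg is the limiting reagent.
(b) Moles of MgO = 2.0399 mol Mg × (2/2) = 2.0399 mol; mass = 2.0399 mol × 40.31 g/mol = 82.23 g
(c) O2 consumed = 2.0399 × (1/2) = 1.01995 mol; remaining = 3.26875 − 1.01995 = 2.2488 mol; mass = 2.2488 mol × 32.0 g/mol = 71.96 g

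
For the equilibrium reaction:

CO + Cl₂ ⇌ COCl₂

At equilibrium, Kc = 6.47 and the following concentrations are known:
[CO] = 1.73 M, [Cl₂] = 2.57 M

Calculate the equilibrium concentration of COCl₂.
[COCl₂] = 28.7663 M

Kc = ([COCl₂]) / ([CO] × [Cl₂]) = 6.47
[COCl₂]^1 = Kc · (reactant terms)/(other product terms) = 6.47 · 4.4461 / 1 = 28.766
[COCl₂] = 28.7663 M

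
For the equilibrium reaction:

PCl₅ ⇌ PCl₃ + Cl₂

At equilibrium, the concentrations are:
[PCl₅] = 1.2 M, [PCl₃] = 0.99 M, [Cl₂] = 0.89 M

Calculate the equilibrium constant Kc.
K_c = 0.7343

Kc = ([PCl₃] × [Cl₂]) / ([PCl₅])
   = ((0.99)·(0.89)) / ((1.2))
   = 0.8811 / 1.2 = 0.7343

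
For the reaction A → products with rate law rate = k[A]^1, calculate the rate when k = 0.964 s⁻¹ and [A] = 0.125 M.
0.1205 M/s

rate = k·[A]^1 = 0.964·(0.125)^1 = 0.964·0.125 = 0.1205 M/s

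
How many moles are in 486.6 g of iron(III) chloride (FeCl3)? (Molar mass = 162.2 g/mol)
Moles = 486.6 g ÷ 162.2 g/mol = 3 mol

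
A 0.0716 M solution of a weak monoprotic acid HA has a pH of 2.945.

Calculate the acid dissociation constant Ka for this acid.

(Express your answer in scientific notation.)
K_a = 1.83e-05

[H⁺] = 10^(−pH) = 10^(−2.945) = 1.135e-03 M. For HA ⇌ H⁺ + A⁻, Ka = x²/(C − x) = (1.135e-03)²/(0.0716 − 1.135e-03) = 1.83e-05.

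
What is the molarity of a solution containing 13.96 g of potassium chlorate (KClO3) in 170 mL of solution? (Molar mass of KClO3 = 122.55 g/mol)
Moles of KClO3 = 13.96 g ÷ 122.55 g/mol = 0.113913 mol
Volume = 170 mL = 0.17 L
Molarity = 0.113913 mol ÷ 0.17 L = 0.6701 M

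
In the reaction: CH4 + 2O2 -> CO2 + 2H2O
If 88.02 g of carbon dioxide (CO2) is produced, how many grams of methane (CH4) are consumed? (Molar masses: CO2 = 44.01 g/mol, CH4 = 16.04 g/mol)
Moles of CO2 = 88.02 g ÷ 44.01 g/mol = 2 mol
Mole ratio: 1 mol CH4 / 1 mol CO2
Moles of CH4 = 2 × (1/1) = 2 mol
Mass of CH4 = 2 mol × 16.04 g/mol = 32.08 g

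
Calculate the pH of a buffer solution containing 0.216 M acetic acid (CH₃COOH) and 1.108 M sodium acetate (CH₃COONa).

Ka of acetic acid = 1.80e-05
pH = 5.45

pKa = -log(1.80e-05) = 4.74. pH = pKa + log([A⁻]/[HA]) = 4.74 + log(1.108/0.216)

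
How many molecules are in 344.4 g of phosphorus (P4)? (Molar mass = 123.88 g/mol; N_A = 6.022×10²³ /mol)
Moles = 344.4 g ÷ 123.88 g/mol = 2.78011 mol
Molecules = 2.78011 mol × 6.022×10²³ /mol = 1.674e+24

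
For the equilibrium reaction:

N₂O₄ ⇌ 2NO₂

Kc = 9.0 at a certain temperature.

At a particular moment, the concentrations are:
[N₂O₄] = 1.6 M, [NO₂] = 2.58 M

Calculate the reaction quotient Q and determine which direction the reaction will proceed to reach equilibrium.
Q = 4.160, Q < K, reaction proceeds forward (toward products)

Q = ([NO₂]^2) / ([N₂O₄])
  = ((2.58)^2) / ((1.6)) = 6.6564/1.6 = 4.16
Since Q = 4.16 < Kc = 9.0, the reaction proceeds forward (toward products) to reach equilibrium.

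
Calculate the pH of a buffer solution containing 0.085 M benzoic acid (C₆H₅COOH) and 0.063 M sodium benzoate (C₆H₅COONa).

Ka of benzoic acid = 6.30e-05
pH = 4.07

pKa = -log(6.30e-05) = 4.20. pH = pKa + log([A⁻]/[HA]) = 4.20 + log(0.063/0.085)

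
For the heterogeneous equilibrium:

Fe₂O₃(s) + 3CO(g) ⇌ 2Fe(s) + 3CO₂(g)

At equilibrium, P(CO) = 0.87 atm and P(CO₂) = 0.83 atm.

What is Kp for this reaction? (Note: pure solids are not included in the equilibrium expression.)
K_p = 0.868

Solids (Fe₂O₃, Fe) are excluded.
Kp = P(CO₂)³/P(CO)³ = (0.83)³/(0.87)³ = 0.5718/0.6585 = 0.868.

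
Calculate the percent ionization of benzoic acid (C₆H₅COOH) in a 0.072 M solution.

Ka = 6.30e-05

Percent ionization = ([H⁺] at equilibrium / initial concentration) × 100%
Percent ionization = 2.91%

Let x = [H⁺]. Ka = x²/(C - x) ⇒ x² + (6.30e-05)x - (6.30e-05)(0.072) = 0. x = 2.0985e-03. Percent = (2.0985e-03/0.072) × 100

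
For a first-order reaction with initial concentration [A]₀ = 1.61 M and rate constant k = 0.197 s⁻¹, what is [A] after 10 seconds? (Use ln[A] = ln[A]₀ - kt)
0.2245 M

ln[A] = ln[A]₀ - k·t = ln(1.61) - (0.197)·(10) = 0.4762 - 1.9700 = -1.4938
[A] = e^(-1.4938) = 0.2245 M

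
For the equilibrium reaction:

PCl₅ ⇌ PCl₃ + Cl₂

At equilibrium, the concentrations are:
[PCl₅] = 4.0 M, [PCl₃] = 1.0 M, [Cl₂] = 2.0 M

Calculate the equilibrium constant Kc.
K_c = 0.5000

Kc = ([PCl₃] × [Cl₂]) / ([PCl₅])
   = ((1.0)·(2.0)) / ((4.0))
   = 2 / 4 = 0.5000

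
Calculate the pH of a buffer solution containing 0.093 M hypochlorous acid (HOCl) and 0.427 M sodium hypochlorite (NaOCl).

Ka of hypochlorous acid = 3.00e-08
pH = 8.18

pKa = -log(3.00e-08) = 7.52. pH = pKa + log([A⁻]/[HA]) = 7.52 + log(0.427/0.093)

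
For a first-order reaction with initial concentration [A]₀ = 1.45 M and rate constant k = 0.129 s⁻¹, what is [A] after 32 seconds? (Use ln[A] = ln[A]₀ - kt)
0.0234 M

ln[A] = ln[A]₀ - k·t = ln(1.45) - (0.129)·(32) = 0.3716 - 4.1280 = -3.7564
[A] = e^(-3.7564) = 0.0234 M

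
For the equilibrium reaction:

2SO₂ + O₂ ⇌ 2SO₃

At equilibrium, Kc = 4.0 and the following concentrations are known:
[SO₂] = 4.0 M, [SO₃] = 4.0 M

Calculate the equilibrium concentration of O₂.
[O₂] = 0.2500 M

Kc = ([SO₃]^2) / ([SO₂]^2 × [O₂]) = 4.0
[O₂]^1 = (product terms)/(Kc · other reactant terms) = 16 / (4.0 · 16) = 0.25
[O₂] = 0.2500 M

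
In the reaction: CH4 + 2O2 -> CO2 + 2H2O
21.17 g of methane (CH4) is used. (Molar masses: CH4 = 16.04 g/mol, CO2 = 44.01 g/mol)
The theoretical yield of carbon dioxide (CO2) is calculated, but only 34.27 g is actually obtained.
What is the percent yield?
Moles of CH4 = 21.17 g ÷ 16.04 g/mol = 1.31983 mol
Mole ratio: 1 mol CO2 / 1 mol CH4
Moles of CO2 = 1.31983 × (1/1) = 1.31983 mol
Theoretical yield = 1.31983 mol × 44.01 g/mol = 58.086 g
Actual yield = 34.27 g
Percent yield = (34.27 / 58.086) × 100% = 59.0%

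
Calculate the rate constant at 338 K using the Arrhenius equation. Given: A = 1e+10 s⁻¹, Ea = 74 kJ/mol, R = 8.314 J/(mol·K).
3.66e-02 s⁻¹

k = A·exp(-Ea/(R·T)) = 1e+10·exp(-74000/(8.314·338)) = 1e+10·exp(-26.3333) = 1e+10·3.6610e-12 = 3.66e-02 s⁻¹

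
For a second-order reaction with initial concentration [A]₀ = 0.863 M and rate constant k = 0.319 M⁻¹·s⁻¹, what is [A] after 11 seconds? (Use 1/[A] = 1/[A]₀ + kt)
0.2142 M

1/[A] = 1/[A]₀ + k·t = 1/0.863 + (0.319)·(11) = 1.1587 + 3.5090 = 4.6677
[A] = 1/4.6677 = 0.2142 M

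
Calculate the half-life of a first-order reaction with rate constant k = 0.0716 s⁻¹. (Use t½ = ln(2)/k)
9.68 s

t½ = ln(2)/k = 0.6931/0.0716 = 9.68 s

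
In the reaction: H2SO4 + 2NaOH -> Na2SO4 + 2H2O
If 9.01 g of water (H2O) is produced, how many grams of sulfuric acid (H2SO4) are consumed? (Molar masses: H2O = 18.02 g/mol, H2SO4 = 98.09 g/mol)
Moles of H2O = 9.01 g ÷ 18.02 g/mol = 0.5 mol
Mole ratio: 1 mol H2SO4 / 2 mol H2O
Moles of H2SO4 = 0.5 × (1/2) = 0.25 mol
Mass of H2SO4 = 0.25 mol × 98.09 g/mol = 24.52 g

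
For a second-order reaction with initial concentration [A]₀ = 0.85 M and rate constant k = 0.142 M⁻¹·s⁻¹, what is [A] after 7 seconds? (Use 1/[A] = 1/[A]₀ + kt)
0.4607 M

1/[A] = 1/[A]₀ + k·t = 1/0.85 + (0.142)·(7) = 1.1765 + 0.9940 = 2.1705
[A] = 1/2.1705 = 0.4607 M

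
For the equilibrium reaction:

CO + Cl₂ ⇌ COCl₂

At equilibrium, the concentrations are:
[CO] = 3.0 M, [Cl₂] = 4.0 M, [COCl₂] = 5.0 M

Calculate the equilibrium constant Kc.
K_c = 0.4167

Kc = ([COCl₂]) / ([CO] × [Cl₂])
   = ((5.0)) / ((3.0)·(4.0))
   = 5 / 12 = 0.4167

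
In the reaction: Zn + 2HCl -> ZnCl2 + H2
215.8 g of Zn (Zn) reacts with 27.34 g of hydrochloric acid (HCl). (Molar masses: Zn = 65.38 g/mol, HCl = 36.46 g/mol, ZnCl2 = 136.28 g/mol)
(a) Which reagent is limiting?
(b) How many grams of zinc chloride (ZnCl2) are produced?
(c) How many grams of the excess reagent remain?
(a) HCl, (b) 51.1 g, (c) 191.3 g

Moles of Zn = 215.8 g ÷ 65.38 g/mol = 3.3007 mol
Moles of HCl = 27.34 g ÷ 36.46 g/mol = 0.749863 mol
Moles ÷ coefficient: Zn: 3.3007/1 = 3.301, HCl: 0.749863/2 = 0.3749
(a) HCl has the smaller value, so HCl is the limiting reagent.
(b) Moles of ZnCl2 = 0.749863 mol HCl × (1/2) = 0.374931 mol; mass = 0.374931 mol × 136.28 g/mol = 51.1 g
(c) Zn consumed = 0.749863 × (1/2) = 0.374931 mol; remaining = 3.3007 − 0.374931 = 2.92577 mol; mass = 2.92577 mol × 65.38 g/mol = 191.3 g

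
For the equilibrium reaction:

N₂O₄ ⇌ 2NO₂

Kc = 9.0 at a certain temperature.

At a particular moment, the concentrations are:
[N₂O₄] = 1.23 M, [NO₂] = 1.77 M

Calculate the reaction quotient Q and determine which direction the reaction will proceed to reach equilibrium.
Q = 2.547, Q < K, reaction proceeds forward (toward products)

Q = ([NO₂]^2) / ([N₂O₄])
  = ((1.77)^2) / ((1.23)) = 3.1329/1.23 = 2.547
Since Q = 2.547 < Kc = 9.0, the reaction proceeds forward (toward products) to reach equilibrium.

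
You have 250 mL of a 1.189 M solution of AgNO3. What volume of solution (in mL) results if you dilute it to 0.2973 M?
Using M₁V₁ = M₂V₂:
1.189 × 250 = 0.2973 × V₂
V₂ = (1.189 × 250) / 0.2973 = 999.8 mL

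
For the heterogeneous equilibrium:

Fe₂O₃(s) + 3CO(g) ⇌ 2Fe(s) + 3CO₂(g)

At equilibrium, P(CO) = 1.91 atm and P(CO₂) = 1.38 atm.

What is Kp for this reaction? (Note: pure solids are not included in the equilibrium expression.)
K_p = 0.377

Solids (Fe₂O₃, Fe) are excluded.
Kp = P(CO₂)³/P(CO)³ = (1.38)³/(1.91)³ = 2.628/6.968 = 0.377.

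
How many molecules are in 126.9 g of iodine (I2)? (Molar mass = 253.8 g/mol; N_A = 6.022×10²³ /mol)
Moles = 126.9 g ÷ 253.8 g/mol = 0.5 mol
Molecules = 0.5 mol × 6.022×10²³ /mol = 3.011e+23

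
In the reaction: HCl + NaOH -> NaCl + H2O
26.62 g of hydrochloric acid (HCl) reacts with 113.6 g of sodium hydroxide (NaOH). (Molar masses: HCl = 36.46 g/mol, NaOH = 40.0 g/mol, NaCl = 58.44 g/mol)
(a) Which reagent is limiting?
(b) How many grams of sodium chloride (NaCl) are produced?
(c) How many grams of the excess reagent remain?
(a) HCl, (b) 42.67 g, (c) 84.4 g

Moles of HCl = 26.62 g ÷ 36.46 g/mol = 0.730115 mol
Moles of NaOH = 113.6 g ÷ 40.0 g/mol = 2.84 mol
Moles ÷ coefficient: HCl: 0.730115/1 = 0.7301, NaOH: 2.84/1 = 2.84
(a) HCl has the smaller value, so HCl is the limiting reagent.
(b) Moles of NaCl = 0.730115 mol HCl × (1/1) = 0.730115 mol; mass = 0.730115 mol × 58.44 g/mol = 42.67 g
(c) NaOH consumed = 0.730115 × (1/1) = 0.730115 mol; remaining = 2.84 − 0.730115 = 2.10988 mol; mass = 2.10988 mol × 40.0 g/mol = 84.4 g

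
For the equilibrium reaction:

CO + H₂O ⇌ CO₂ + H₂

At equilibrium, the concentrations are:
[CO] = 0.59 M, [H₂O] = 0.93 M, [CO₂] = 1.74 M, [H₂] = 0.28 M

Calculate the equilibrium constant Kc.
K_c = 0.8879

Kc = ([CO₂] × [H₂]) / ([CO] × [H₂O])
   = ((1.74)·(0.28)) / ((0.59)·(0.93))
   = 0.4872 / 0.5487 = 0.8879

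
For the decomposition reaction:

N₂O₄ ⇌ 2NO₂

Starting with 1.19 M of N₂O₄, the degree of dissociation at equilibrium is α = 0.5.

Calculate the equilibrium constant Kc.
K_c = 2.3800

x = α·[A]₀ = 0.5 × 1.19 = 0.595 M dissociated.
At eq: [N₂O₄] = 1.19 − 0.595 = 0.595 M; [NO₂] = 2x = 1.19 M.
Kc = [NO₂]²/[N₂O₄] = (1.19)²/0.595 = 2.38.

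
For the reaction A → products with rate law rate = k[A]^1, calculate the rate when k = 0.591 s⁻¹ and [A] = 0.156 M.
0.0922 M/s

rate = k·[A]^1 = 0.591·(0.156)^1 = 0.591·0.156 = 0.0922 M/s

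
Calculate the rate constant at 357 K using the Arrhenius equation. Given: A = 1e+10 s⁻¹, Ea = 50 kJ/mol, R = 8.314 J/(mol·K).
4.83e+02 s⁻¹

k = A·exp(-Ea/(R·T)) = 1e+10·exp(-50000/(8.314·357)) = 1e+10·exp(-16.8458) = 1e+10·4.8301e-08 = 4.83e+02 s⁻¹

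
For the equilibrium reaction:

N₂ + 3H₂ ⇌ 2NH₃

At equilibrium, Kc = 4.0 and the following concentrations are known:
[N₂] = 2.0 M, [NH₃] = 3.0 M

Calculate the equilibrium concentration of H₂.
[H₂] = 1.0400 M

Kc = ([NH₃]^2) / ([N₂] × [H₂]^3) = 4.0
[H₂]^3 = (product terms)/(Kc · other reactant terms) = 9 / (4.0 · 2) = 1.125
[H₂] = (1.125)^(1/3) = 1.0400 M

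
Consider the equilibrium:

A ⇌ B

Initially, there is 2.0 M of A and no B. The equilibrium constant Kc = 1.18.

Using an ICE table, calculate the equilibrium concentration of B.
[B] = 1.083 M

ICE: [A] = 2.0 − x, [B] = x.
Kc = x/(2.0 − x) = 1.18 ⇒ x = 1.18·2.0/(1 + 1.18) = 2.36/2.18 = 1.083.
[B] = x = 1.083 M.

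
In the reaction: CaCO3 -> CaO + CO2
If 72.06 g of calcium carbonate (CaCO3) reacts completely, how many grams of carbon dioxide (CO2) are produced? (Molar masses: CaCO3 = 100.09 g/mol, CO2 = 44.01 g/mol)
Moles of CaCO3 = 72.06 g ÷ 100.09 g/mol = 0.719952 mol
Mole ratio: 1 mol CO2 / 1 mol CaCO3
Moles of CO2 = 0.719952 × (1/1) = 0.719952 mol
Mass of CO2 = 0.719952 mol × 44.01 g/mol = 31.69 g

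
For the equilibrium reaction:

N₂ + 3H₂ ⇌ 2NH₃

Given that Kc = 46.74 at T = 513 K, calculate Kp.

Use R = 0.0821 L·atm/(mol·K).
K_p = 0.0263

Δn = (moles gaseous products) − (moles gaseous reactants) = -2
T = 513 K; RT = 0.0821 × 513 = 42.1173
Kp = Kc·(RT)^Δn = 46.74 × (42.1173)^-2 = 46.74 × 0.00056374 = 0.0263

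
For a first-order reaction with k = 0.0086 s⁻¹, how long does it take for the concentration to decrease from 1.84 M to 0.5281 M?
145.14 s

From ln[A] = ln[A]₀ - k·t: t = ln([A]₀/[A])/k = ln(1.84/0.5281)/0.0086 = ln(3.4842)/0.0086 = 1.2482/0.0086 = 145.14 s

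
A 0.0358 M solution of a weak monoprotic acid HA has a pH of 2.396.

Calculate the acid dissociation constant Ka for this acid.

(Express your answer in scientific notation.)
K_a = 5.08e-04

[H⁺] = 10^(−pH) = 10^(−2.396) = 4.018e-03 M. For HA ⇌ H⁺ + A⁻, Ka = x²/(C − x) = (4.018e-03)²/(0.0358 − 4.018e-03) = 5.08e-04.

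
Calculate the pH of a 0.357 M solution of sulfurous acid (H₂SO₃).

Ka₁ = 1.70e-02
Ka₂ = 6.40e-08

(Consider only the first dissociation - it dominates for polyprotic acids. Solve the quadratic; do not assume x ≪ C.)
pH = 1.16

x² + Ka₁·x − Ka₁·C = 0 with Ka₁ = 1.70e-02, C = 0.357.
x = (−Ka₁ + √(Ka₁² + 4·Ka₁·C))/2 = 6.9866e-02 M, so pH = 1.16.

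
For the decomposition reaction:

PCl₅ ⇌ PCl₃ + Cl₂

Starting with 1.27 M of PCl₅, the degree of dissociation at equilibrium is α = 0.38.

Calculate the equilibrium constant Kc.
K_c = 0.2958

x = α·[A]₀ = 0.38 × 1.27 = 0.4826 M dissociated.
At eq: [PCl₅] = 1.27 − 0.4826 = 0.7874 M; [PCl₃] = [Cl₂] = x = 0.4826 M.
Kc = [PCl₃][Cl₂]/[PCl₅] = (0.4826)²/0.7874 = 0.2958.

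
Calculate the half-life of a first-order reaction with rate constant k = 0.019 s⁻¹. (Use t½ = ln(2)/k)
36.48 s

t½ = ln(2)/k = 0.6931/0.019 = 36.48 s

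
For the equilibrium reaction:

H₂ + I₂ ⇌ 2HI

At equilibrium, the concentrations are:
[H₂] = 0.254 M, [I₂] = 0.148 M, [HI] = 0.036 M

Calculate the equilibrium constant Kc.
K_c = 0.0345

Kc = ([HI]^2) / ([H₂] × [I₂])
   = ((0.036)^2) / ((0.254)·(0.148))
   = 0.001296 / 0.037592 = 0.0345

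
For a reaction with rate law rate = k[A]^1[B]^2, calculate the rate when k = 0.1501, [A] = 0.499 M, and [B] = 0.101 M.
0.0007641 M/s

rate = k·[A]^1·[B]^2 = 0.1501·(0.499)^1·(0.101)^2 = 0.1501·0.499·0.010201 = 0.0007641 M/s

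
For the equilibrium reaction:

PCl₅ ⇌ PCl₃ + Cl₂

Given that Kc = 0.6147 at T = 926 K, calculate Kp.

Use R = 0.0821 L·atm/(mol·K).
K_p = 46.7323

Δn = (moles gaseous products) − (moles gaseous reactants) = 1
T = 926 K; RT = 0.0821 × 926 = 76.0246
Kp = Kc·(RT)^Δn = 0.6147 × (76.0246)^1 = 0.6147 × 76.0246 = 46.7323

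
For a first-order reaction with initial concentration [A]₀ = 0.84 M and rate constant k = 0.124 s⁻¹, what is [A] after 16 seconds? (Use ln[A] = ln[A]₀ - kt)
0.1155 M

ln[A] = ln[A]₀ - k·t = ln(0.84) - (0.124)·(16) = -0.1744 - 1.9840 = -2.1584
[A] = e^(-2.1584) = 0.1155 M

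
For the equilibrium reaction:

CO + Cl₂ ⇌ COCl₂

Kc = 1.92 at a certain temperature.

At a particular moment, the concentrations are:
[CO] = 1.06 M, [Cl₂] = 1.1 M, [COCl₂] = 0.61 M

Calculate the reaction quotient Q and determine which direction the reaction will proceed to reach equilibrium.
Q = 0.523, Q < K, reaction proceeds forward (toward products)

Q = ([COCl₂]) / ([CO] × [Cl₂])
  = ((0.61)) / ((1.06)·(1.1)) = 0.61/1.166 = 0.5232
Since Q = 0.5232 < Kc = 1.92, the reaction proceeds forward (toward products) to reach equilibrium.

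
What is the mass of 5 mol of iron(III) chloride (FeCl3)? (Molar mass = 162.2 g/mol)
Mass = 5 mol × 162.2 g/mol = 811 g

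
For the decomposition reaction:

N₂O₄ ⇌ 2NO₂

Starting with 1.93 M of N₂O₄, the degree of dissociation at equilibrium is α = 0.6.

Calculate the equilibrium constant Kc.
K_c = 6.9480

x = α·[A]₀ = 0.6 × 1.93 = 1.158 M dissociated.
At eq: [N₂O₄] = 1.93 − 1.158 = 0.772 M; [NO₂] = 2x = 2.316 M.
Kc = [NO₂]²/[N₂O₄] = (2.316)²/0.772 = 6.948.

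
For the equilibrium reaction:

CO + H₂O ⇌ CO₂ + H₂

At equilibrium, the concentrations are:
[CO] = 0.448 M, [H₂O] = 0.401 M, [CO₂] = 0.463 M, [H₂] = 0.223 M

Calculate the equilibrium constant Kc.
K_c = 0.5747

Kc = ([CO₂] × [H₂]) / ([CO] × [H₂O])
   = ((0.463)·(0.223)) / ((0.448)·(0.401))
   = 0.10325 / 0.17965 = 0.5747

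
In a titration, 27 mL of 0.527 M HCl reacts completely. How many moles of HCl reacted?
Moles = Molarity × Volume (L)
Moles = 0.527 M × 0.027 L = 0.01423 mol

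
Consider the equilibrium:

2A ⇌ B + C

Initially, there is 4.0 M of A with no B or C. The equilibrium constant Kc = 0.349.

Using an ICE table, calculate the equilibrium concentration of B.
[B] = 1.083 M

ICE: [A] = 4.0 − 2x, [B] = [C] = x.
Kc = x²/(4.0 − 2x)² = 0.349 ⇒ √Kc = x/(4.0 − 2x).
x = √0.349·4.0/(1 + 2√0.349) = 0.59076·4.0/2.1815 = 1.0832.
[B] = x = 1.083 M.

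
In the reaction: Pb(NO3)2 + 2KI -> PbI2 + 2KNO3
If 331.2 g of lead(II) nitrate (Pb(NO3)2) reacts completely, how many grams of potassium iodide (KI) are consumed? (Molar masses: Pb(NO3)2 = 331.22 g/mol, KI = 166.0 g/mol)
Moles of Pb(NO3)2 = 331.2 g ÷ 331.22 g/mol = 0.99994 mol
Mole ratio: 2 mol KI / 1 mol Pb(NO3)2
Moles of KI = 0.99994 × (2/1) = 1.99988 mol
Mass of KI = 1.99988 mol × 166.0 g/mol = 332 g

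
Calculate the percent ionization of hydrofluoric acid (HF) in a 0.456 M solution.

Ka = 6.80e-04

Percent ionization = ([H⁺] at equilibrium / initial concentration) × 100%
Percent ionization = 3.79%

Let x = [H⁺]. Ka = x²/(C - x) ⇒ x² + (6.80e-04)x - (6.80e-04)(0.456) = 0. x = 1.7272e-02. Percent = (1.7272e-02/0.456) × 100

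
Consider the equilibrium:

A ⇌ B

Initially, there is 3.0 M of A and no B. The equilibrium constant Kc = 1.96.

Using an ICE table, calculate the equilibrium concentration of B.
[B] = 1.986 M

ICE: [A] = 3.0 − x, [B] = x.
Kc = x/(3.0 − x) = 1.96 ⇒ x = 1.96·3.0/(1 + 1.96) = 5.88/2.96 = 1.986.
[B] = x = 1.986 M.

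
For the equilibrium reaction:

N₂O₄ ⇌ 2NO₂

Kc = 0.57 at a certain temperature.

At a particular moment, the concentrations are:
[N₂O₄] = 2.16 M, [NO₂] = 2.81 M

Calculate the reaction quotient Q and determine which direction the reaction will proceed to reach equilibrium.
Q = 3.656, Q > K, reaction proceeds reverse (toward reactants)

Q = ([NO₂]^2) / ([N₂O₄])
  = ((2.81)^2) / ((2.16)) = 7.8961/2.16 = 3.656
Since Q = 3.656 > Kc = 0.57, the reaction proceeds reverse (toward reactants) to reach equilibrium.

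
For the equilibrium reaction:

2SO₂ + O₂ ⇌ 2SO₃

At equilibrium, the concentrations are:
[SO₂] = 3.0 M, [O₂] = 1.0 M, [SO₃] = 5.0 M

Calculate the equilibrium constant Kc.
K_c = 2.7778

Kc = ([SO₃]^2) / ([SO₂]^2 × [O₂])
   = ((5.0)^2) / ((3.0)^2·(1.0))
   = 25 / 9 = 2.7778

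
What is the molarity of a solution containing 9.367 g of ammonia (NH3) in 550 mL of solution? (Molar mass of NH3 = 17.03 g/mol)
Moles of NH3 = 9.367 g ÷ 17.03 g/mol = 0.550029 mol
Volume = 550 mL = 0.55 L
Molarity = 0.550029 mol ÷ 0.55 L = 1 M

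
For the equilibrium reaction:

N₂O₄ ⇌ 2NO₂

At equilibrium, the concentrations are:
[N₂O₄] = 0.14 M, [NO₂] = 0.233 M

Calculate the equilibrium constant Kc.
K_c = 0.3878

Kc = ([NO₂]^2) / ([N₂O₄])
   = ((0.233)^2) / ((0.14))
   = 0.054289 / 0.14 = 0.3878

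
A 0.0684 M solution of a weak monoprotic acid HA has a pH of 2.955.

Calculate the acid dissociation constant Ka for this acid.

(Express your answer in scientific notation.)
K_a = 1.83e-05

[H⁺] = 10^(−pH) = 10^(−2.955) = 1.109e-03 M. For HA ⇌ H⁺ + A⁻, Ka = x²/(C − x) = (1.109e-03)²/(0.0684 − 1.109e-03) = 1.83e-05.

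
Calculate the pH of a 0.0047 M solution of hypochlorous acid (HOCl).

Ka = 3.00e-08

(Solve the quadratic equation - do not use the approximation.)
pH = 4.93

x² + Ka×x - Ka×C = 0. Using quadratic formula: [H⁺] = 1.1859e-05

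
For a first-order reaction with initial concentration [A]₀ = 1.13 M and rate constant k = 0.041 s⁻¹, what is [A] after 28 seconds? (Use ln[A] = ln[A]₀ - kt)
0.3585 M

ln[A] = ln[A]₀ - k·t = ln(1.13) - (0.041)·(28) = 0.1222 - 1.1480 = -1.0258
[A] = e^(-1.0258) = 0.3585 M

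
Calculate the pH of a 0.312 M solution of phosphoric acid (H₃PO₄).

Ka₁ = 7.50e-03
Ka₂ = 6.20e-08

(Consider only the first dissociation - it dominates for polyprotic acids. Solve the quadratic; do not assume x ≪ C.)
pH = 1.35

x² + Ka₁·x − Ka₁·C = 0 with Ka₁ = 7.50e-03, C = 0.312.
x = (−Ka₁ + √(Ka₁² + 4·Ka₁·C))/2 = 4.4769e-02 M, so pH = 1.35.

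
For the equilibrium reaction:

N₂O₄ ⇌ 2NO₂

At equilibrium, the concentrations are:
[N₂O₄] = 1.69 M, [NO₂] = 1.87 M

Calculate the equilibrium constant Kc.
K_c = 2.0692

Kc = ([NO₂]^2) / ([N₂O₄])
   = ((1.87)^2) / ((1.69))
   = 3.4969 / 1.69 = 2.0692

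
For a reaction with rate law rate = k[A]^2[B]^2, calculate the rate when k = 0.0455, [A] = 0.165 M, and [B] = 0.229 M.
6.496e-05 M/s

rate = k·[A]^2·[B]^2 = 0.0455·(0.165)^2·(0.229)^2 = 0.0455·0.027225·0.052441 = 6.496e-05 M/s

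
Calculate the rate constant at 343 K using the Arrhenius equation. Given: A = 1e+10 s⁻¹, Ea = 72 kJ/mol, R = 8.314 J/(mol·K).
1.08e-01 s⁻¹

k = A·exp(-Ea/(R·T)) = 1e+10·exp(-72000/(8.314·343)) = 1e+10·exp(-25.2481) = 1e+10·1.0837e-11 = 1.08e-01 s⁻¹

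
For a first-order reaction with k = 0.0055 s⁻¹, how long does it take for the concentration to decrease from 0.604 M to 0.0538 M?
439.69 s

From ln[A] = ln[A]₀ - k·t: t = ln([A]₀/[A])/k = ln(0.604/0.0538)/0.0055 = ln(11.2268)/0.0055 = 2.4183/0.0055 = 439.69 s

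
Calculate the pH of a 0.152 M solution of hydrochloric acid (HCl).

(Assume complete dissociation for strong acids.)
pH = 0.82

[H⁺] = 0.152 M for strong acid. pH = -log[H⁺] = -log(0.152)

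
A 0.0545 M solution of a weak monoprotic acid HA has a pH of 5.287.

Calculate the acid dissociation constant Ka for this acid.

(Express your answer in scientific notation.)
K_a = 4.89e-10

[H⁺] = 10^(−pH) = 10^(−5.287) = 5.164e-06 M. For HA ⇌ H⁺ + A⁻, Ka = x²/(C − x) = (5.164e-06)²/(0.0545 − 5.164e-06) = 4.89e-10.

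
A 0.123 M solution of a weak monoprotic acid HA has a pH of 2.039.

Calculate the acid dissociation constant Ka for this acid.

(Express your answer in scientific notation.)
K_a = 7.34e-04

[H⁺] = 10^(−pH) = 10^(−2.039) = 9.141e-03 M. For HA ⇌ H⁺ + A⁻, Ka = x²/(C − x) = (9.141e-03)²/(0.123 − 9.141e-03) = 7.34e-04.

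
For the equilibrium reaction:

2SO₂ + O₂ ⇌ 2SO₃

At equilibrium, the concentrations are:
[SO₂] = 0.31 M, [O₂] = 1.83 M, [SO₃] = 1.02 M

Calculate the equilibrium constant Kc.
K_c = 5.9160

Kc = ([SO₃]^2) / ([SO₂]^2 × [O₂])
   = ((1.02)^2) / ((0.31)^2·(1.83))
   = 1.0404 / 0.17586 = 5.9160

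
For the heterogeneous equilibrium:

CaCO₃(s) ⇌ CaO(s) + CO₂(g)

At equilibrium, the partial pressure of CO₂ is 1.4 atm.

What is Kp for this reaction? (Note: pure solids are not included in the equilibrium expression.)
K_p = 1.4

Solids (CaCO₃, CaO) have activity 1 and are excluded.
Kp = P(CO₂) = 1.4.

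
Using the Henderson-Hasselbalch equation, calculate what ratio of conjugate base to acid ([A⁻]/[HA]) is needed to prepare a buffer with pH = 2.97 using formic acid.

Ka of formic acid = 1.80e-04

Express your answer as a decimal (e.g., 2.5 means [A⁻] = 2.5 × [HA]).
[A⁻]/[HA] = 0.168

pKa = −log(1.80e-04) = 3.7447. pH = pKa + log([A⁻]/[HA]). 2.97 = 3.7447 + log(ratio). log(ratio) = 2.97 − 3.7447 = -0.7747. ratio = 10^(-0.7747) = 0.168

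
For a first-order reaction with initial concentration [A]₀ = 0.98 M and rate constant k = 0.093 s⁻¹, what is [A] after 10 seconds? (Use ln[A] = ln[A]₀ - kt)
0.3867 M

ln[A] = ln[A]₀ - k·t = ln(0.98) - (0.093)·(10) = -0.0202 - 0.9300 = -0.9502
[A] = e^(-0.9502) = 0.3867 M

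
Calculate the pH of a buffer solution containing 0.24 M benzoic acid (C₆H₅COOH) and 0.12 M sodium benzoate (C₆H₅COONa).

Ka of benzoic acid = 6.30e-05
pH = 3.90

pKa = -log(6.30e-05) = 4.20. pH = pKa + log([A⁻]/[HA]) = 4.20 + log(0.12/0.24)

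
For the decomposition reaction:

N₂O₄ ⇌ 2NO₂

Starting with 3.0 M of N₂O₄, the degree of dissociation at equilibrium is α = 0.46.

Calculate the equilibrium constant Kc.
K_c = 4.7022

x = α·[A]₀ = 0.46 × 3.0 = 1.38 M dissociated.
At eq: [N₂O₄] = 3.0 − 1.38 = 1.62 M; [NO₂] = 2x = 2.76 M.
Kc = [NO₂]²/[N₂O₄] = (2.76)²/1.62 = 4.702.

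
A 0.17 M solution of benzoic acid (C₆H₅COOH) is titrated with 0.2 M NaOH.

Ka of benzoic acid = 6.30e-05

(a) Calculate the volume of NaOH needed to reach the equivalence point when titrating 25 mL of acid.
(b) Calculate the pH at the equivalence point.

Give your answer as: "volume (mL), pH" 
V = 21.2 mL, pH = 8.58

(a) At equivalence: moles acid = moles base.
moles acid = 0.17 × 0.025 = 0.00425 mol; V_NaOH = 0.00425/0.2 = 0.02125 L = 21.2 mL.
(b) At equivalence, all acid → conjugate base A⁻ at [A⁻] = 0.00425/0.04625 = 0.09189 M.
Kb = Kw/Ka = 1.0e-14/6.30e-05 = 1.587e-10; [OH⁻] = √(Kb·[A⁻]) = 3.819e-06; pOH = 5.42; pH = 14 − pOH = 8.58.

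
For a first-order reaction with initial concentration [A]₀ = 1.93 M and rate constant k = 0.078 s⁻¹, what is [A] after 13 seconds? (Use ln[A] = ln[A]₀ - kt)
0.7001 M

ln[A] = ln[A]₀ - k·t = ln(1.93) - (0.078)·(13) = 0.6575 - 1.0140 = -0.3565
[A] = e^(-0.3565) = 0.7001 M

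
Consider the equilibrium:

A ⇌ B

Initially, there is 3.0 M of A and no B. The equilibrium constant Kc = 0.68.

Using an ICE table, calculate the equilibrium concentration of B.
[B] = 1.214 M

ICE: [A] = 3.0 − x, [B] = x.
Kc = x/(3.0 − x) = 0.68 ⇒ x = 0.68·3.0/(1 + 0.68) = 2.04/1.68 = 1.214.
[B] = x = 1.214 M.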